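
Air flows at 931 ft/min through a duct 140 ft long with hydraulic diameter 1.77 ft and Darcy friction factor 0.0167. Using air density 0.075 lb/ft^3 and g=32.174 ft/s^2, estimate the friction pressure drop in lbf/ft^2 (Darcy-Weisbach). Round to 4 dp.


v_fps = 931/60 = 15.5167 ft/s
dp = 0.0167*(140/1.77)*0.075*15.5167^2/(2*32.174) = 0.3707 lbf/ft^2

0.3707 lbf/ft^2


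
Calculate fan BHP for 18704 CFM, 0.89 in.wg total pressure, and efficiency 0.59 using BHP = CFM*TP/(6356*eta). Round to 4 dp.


BHP = 18704 * 0.89 / (6356 * 0.59) = 4.4390 hp

4.4390 hp


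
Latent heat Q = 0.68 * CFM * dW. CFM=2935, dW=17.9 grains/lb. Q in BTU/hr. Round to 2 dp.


Q = 0.68 * 2935 * 17.9 = 35724.82 BTU/hr

35724.82 BTU/hr


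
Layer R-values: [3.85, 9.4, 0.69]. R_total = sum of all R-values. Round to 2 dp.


R_total = 3.85 + 9.4 + 0.69 = 13.94

13.94


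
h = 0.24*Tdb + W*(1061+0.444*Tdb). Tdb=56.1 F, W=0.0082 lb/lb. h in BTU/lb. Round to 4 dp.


h = 0.24*56.1 + 0.0082*(1061+0.444*56.1) = 22.3684 BTU/lb

22.3684 BTU/lb


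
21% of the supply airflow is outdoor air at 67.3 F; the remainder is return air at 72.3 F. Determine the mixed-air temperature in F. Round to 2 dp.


T_mix = 0.21*67.3 + 0.79*72.3 = 71.25 F

71.25 F


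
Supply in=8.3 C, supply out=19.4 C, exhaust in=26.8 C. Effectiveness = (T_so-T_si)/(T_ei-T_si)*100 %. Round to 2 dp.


eff = (19.4-8.3)/(26.8-8.3)*100 = 60.00 %

60.00 %


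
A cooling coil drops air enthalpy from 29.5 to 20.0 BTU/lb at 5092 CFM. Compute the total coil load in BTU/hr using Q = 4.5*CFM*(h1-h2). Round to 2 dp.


Q = 4.5 * 5092 * (29.5 - 20.0) = 217683.00 BTU/hr

217683.00 BTU/hr


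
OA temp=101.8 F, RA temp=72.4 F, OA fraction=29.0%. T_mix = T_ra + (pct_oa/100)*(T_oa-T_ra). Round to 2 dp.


T_mix = 72.4 + (29.0/100)*(101.8-72.4) = 80.93 F

80.93 F


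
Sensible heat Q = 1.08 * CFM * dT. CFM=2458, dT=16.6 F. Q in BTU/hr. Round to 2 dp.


Q = 1.08 * 2458 * 16.6 = 44067.02 BTU/hr

44067.02 BTU/hr


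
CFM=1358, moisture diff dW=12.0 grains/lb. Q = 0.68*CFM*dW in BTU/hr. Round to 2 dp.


Q = 0.68 * 1358 * 12.0 = 11081.28 BTU/hr

11081.28 BTU/hr


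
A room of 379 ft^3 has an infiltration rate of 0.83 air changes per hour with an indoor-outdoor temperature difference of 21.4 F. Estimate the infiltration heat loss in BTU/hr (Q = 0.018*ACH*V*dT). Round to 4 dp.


Q = 0.018 * 0.83 * 379 * 21.4 = 121.1724 BTU/hr

121.1724 BTU/hr


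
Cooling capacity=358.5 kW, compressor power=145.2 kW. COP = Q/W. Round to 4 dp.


COP = 358.5 / 145.2 = 2.4690

2.4690


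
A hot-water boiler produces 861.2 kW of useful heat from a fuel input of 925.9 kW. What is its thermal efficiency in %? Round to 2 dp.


eta = (861.2/925.9)*100 = 93.01 %

93.01 %


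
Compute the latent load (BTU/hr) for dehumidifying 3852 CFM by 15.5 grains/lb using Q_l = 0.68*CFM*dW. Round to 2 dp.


Q = 0.68 * 3852 * 15.5 = 40600.08 BTU/hr

40600.08 BTU/hr


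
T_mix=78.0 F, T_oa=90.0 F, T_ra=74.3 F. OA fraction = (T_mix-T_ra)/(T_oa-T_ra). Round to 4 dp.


frac = (78.0 - 74.3) / (90.0 - 74.3) = 0.2357

0.2357


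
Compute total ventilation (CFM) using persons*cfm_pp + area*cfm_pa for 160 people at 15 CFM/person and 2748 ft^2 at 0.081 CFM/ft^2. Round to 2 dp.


Total = 160*15 + 2748*0.081 = 2622.59 CFM

2622.59 CFM


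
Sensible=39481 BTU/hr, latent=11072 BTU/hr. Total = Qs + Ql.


Qt = 39481 + 11072 = 50553 BTU/hr

50553 BTU/hr


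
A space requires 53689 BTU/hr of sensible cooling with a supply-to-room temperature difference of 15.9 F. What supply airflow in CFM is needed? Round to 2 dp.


CFM = 53689 / (1.08 * 15.9) = 3126.54

3126.54 CFM


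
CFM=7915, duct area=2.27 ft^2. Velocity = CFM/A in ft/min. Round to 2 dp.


V = 7915 / 2.27 = 3486.78 ft/min

3486.78 ft/min


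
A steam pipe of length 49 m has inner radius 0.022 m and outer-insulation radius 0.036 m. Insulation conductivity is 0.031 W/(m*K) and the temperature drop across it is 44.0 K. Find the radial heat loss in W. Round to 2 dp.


Q = 2*pi*0.031*49*44.0/ln(0.036/0.022) = 852.72 W

852.72 W


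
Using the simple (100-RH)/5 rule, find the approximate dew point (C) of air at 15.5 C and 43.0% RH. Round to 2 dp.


Td = 15.5 - (100-43.0)/5 = 4.10 C

4.10 C


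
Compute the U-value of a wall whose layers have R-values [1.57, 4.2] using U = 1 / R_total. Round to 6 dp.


R_total = 1.57 + 4.2 = 5.77
U = 1/5.77 = 0.173310

0.173310


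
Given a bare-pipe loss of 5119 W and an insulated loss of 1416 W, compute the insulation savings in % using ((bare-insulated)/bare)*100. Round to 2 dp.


Savings = ((5119-1416)/5119)*100 = 72.34 %

72.34 %


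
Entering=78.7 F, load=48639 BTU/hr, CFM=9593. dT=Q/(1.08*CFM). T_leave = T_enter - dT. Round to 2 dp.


dT = 48639/(1.08*9593) = 4.6947
T_leave = 78.7 - 4.6947 = 74.01 F

74.01 F


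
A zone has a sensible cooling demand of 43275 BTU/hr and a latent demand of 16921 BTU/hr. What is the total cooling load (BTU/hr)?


Qt = 43275 + 16921 = 60196 BTU/hr

60196 BTU/hr


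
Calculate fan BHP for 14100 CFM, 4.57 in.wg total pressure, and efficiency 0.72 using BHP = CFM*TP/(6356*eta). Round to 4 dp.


BHP = 14100 * 4.57 / (6356 * 0.72) = 14.0805 hp

14.0805 hp


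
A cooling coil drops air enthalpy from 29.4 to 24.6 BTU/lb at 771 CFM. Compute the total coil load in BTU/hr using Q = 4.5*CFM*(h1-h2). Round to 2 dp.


Q = 4.5 * 771 * (29.4 - 24.6) = 16653.60 BTU/hr

16653.60 BTU/hr


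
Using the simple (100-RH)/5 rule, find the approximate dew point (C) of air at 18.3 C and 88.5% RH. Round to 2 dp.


Td = 18.3 - (100-88.5)/5 = 16.00 C

16.00 C


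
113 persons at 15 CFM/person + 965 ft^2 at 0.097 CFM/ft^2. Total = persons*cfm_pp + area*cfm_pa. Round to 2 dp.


Total = 113*15 + 965*0.097 = 1788.61 CFM

1788.61 CFM


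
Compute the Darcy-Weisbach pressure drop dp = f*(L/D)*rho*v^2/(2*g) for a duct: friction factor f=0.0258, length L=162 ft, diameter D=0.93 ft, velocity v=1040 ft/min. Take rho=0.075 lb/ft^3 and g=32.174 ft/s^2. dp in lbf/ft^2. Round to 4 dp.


v_fps = 1040/60 = 17.3333 ft/s
dp = 0.0258*(162/0.93)*0.075*17.3333^2/(2*32.174) = 1.5738 lbf/ft^2

1.5738 lbf/ft^2


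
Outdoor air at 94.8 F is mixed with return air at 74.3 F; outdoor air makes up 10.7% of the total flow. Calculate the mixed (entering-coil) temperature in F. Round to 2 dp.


T_mix = 74.3 + (10.7/100)*(94.8-74.3) = 76.49 F

76.49 F


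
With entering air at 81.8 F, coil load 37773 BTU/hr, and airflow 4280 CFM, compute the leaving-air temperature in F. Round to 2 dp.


dT = 37773/(1.08*4280) = 8.1717
T_leave = 81.8 - 8.1717 = 73.63 F

73.63 F


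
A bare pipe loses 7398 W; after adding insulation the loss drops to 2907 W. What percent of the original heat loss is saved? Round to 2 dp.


Savings = ((7398-2907)/7398)*100 = 60.71 %

60.71 %


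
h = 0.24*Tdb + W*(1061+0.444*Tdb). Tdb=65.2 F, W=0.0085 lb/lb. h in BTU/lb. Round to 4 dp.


h = 0.24*65.2 + 0.0085*(1061+0.444*65.2) = 24.9126 BTU/lb

24.9126 BTU/lb


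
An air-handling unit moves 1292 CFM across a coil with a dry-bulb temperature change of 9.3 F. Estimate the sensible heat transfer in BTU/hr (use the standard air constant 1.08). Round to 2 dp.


Q = 1.08 * 1292 * 9.3 = 12976.85 BTU/hr

12976.85 BTU/hr


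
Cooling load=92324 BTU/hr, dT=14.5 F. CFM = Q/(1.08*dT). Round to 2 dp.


CFM = 92324 / (1.08 * 14.5) = 5895.53

5895.53 CFM


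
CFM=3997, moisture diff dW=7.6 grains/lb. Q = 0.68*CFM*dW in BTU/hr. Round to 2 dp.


Q = 0.68 * 3997 * 7.6 = 20656.50 BTU/hr

20656.50 BTU/hr


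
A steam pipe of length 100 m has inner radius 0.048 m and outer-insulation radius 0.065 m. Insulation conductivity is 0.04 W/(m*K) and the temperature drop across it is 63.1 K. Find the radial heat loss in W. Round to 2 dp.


Q = 2*pi*0.04*100*63.1/ln(0.065/0.048) = 5230.70 W

5230.70 W


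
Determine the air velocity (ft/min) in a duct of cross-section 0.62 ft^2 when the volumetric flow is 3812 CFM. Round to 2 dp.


V = 3812 / 0.62 = 6148.39 ft/min

6148.39 ft/min


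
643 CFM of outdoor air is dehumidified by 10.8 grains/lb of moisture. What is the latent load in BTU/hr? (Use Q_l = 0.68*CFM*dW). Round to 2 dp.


Q = 0.68 * 643 * 10.8 = 4722.19 BTU/hr

4722.19 BTU/hr


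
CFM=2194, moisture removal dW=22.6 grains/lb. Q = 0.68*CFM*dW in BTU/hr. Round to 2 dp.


Q = 0.68 * 2194 * 22.6 = 33717.39 BTU/hr

33717.39 BTU/hr


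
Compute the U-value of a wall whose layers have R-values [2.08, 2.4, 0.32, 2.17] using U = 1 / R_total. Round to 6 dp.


R_total = 2.08 + 2.4 + 0.32 + 2.17 = 6.97
U = 1/6.97 = 0.143472

0.143472


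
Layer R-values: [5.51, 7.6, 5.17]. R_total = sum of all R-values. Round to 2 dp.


R_total = 5.51 + 7.6 + 5.17 = 18.28

18.28


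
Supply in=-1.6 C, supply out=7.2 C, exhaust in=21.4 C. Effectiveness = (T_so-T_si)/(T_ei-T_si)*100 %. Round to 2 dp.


eff = (7.2-(-1.6))/(21.4-(-1.6))*100 = 38.26 %

38.26 %


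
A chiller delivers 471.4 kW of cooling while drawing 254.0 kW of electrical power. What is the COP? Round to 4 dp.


COP = 471.4 / 254.0 = 1.8559

1.8559


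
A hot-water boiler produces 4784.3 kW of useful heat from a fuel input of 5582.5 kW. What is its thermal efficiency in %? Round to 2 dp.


eta = (4784.3/5582.5)*100 = 85.70 %

85.70 %


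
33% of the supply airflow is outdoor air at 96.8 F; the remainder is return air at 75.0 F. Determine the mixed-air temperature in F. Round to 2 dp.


T_mix = 0.33*96.8 + 0.67*75.0 = 82.19 F

82.19 F


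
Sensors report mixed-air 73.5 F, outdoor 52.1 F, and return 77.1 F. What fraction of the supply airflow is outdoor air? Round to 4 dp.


frac = (73.5 - 77.1) / (52.1 - 77.1) = 0.1440

0.1440


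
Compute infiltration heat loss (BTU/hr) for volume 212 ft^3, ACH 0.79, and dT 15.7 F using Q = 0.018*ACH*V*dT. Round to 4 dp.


Q = 0.018 * 0.79 * 212 * 15.7 = 47.3298 BTU/hr

47.3298 BTU/hr


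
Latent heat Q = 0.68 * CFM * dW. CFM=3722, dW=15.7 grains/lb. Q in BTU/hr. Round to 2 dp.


Q = 0.68 * 3722 * 15.7 = 39736.07 BTU/hr

39736.07 BTU/hr


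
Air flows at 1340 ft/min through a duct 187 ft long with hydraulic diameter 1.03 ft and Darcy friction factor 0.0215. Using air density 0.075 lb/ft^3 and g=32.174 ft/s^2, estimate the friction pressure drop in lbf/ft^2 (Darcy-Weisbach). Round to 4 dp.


v_fps = 1340/60 = 22.3333 ft/s
dp = 0.0215*(187/1.03)*0.075*22.3333^2/(2*32.174) = 2.2692 lbf/ft^2

2.2692 lbf/ft^2


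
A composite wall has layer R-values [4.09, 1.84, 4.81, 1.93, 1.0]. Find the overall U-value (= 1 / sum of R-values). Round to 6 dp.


R_total = 4.09 + 1.84 + 4.81 + 1.93 + 1.0 = 13.67
U = 1/13.67 = 0.073153

0.073153


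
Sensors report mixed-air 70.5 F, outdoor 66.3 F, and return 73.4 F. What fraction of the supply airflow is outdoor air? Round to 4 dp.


frac = (70.5 - 73.4) / (66.3 - 73.4) = 0.4085

0.4085


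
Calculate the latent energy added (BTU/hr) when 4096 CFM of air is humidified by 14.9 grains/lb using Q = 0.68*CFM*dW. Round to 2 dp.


Q = 0.68 * 4096 * 14.9 = 41500.67 BTU/hr

41500.67 BTU/hr


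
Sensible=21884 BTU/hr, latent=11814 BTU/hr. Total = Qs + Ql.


Qt = 21884 + 11814 = 33698 BTU/hr

33698 BTU/hr


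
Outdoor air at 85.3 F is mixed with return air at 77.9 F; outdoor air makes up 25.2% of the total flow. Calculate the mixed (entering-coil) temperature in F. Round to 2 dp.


T_mix = 77.9 + (25.2/100)*(85.3-77.9) = 79.76 F

79.76 F


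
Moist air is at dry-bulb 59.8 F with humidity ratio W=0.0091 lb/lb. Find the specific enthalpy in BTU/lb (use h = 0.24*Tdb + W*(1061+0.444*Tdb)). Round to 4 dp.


h = 0.24*59.8 + 0.0091*(1061+0.444*59.8) = 24.2487 BTU/lb

24.2487 BTU/lb


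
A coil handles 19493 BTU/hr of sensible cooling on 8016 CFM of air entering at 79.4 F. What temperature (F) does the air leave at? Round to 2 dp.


dT = 19493/(1.08*8016) = 2.2516
T_leave = 79.4 - 2.2516 = 77.15 F

77.15 F


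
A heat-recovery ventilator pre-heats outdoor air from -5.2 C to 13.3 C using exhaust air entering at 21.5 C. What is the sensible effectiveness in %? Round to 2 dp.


eff = (13.3-(-5.2))/(21.5-(-5.2))*100 = 69.29 %

69.29 %


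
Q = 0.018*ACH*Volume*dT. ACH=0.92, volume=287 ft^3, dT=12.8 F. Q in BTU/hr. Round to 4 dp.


Q = 0.018 * 0.92 * 287 * 12.8 = 60.8348 BTU/hr

60.8348 BTU/hr


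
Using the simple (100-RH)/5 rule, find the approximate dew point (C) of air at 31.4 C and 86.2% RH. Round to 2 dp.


Td = 31.4 - (100-86.2)/5 = 28.64 C

28.64 C


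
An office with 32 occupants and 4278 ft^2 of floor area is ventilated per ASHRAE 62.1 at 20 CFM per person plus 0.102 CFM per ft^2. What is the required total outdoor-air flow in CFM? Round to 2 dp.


Total = 32*20 + 4278*0.102 = 1076.36 CFM

1076.36 CFM


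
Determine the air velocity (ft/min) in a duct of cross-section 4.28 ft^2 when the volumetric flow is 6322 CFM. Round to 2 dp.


V = 6322 / 4.28 = 1477.10 ft/min

1477.10 ft/min


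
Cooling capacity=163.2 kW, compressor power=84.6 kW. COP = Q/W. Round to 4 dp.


COP = 163.2 / 84.6 = 1.9291

1.9291


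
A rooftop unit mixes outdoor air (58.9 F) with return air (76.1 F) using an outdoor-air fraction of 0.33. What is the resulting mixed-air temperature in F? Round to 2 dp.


T_mix = 0.33*58.9 + 0.67*76.1 = 70.42 F

70.42 F


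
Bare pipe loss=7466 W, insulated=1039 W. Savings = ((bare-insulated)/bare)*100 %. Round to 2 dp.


Savings = ((7466-1039)/7466)*100 = 86.08 %

86.08 %


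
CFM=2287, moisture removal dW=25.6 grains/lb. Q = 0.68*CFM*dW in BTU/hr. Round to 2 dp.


Q = 0.68 * 2287 * 25.6 = 39812.10 BTU/hr

39812.10 BTU/hr


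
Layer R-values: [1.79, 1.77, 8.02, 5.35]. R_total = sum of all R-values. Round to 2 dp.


R_total = 1.79 + 1.77 + 8.02 + 5.35 = 16.93

16.93


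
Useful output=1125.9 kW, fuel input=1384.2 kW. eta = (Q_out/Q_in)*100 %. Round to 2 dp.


eta = (1125.9/1384.2)*100 = 81.34 %

81.34 %


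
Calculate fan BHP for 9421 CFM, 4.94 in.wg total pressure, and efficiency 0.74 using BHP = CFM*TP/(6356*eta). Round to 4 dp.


BHP = 9421 * 4.94 / (6356 * 0.74) = 9.8948 hp

9.8948 hp


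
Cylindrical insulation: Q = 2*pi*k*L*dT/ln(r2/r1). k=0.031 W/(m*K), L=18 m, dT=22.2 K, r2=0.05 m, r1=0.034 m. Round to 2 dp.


Q = 2*pi*0.031*18*22.2/ln(0.05/0.034) = 201.82 W

201.82 W


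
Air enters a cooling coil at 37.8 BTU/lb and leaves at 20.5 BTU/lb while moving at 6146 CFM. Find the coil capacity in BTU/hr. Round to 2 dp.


Q = 4.5 * 6146 * (37.8 - 20.5) = 478466.10 BTU/hr

478466.10 BTU/hr


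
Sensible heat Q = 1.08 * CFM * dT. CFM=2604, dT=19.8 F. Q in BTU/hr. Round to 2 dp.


Q = 1.08 * 2604 * 19.8 = 55683.94 BTU/hr

55683.94 BTU/hr


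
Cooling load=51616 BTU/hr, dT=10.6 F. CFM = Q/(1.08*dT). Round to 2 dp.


CFM = 51616 / (1.08 * 10.6) = 4508.74

4508.74 CFM


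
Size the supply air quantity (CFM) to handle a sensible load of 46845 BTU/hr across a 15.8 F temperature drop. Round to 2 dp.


CFM = 46845 / (1.08 * 15.8) = 2745.25

2745.25 CFM


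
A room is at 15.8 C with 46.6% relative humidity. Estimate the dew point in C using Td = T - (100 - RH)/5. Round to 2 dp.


Td = 15.8 - (100-46.6)/5 = 5.12 C

5.12 C


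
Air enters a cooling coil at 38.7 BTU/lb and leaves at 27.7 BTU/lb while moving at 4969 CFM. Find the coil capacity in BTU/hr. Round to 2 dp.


Q = 4.5 * 4969 * (38.7 - 27.7) = 245965.50 BTU/hr

245965.50 BTU/hr


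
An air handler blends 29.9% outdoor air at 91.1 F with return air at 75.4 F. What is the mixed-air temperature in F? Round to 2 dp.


T_mix = 75.4 + (29.9/100)*(91.1-75.4) = 80.09 F

80.09 F


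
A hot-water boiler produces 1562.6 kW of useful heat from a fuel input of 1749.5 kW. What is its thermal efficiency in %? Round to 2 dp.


eta = (1562.6/1749.5)*100 = 89.32 %

89.32 %


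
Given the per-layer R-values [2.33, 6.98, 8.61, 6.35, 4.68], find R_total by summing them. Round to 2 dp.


R_total = 2.33 + 6.98 + 8.61 + 6.35 + 4.68 = 28.95

28.95


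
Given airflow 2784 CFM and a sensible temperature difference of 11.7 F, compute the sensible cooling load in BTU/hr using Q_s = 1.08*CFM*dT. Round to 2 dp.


Q = 1.08 * 2784 * 11.7 = 35178.62 BTU/hr

35178.62 BTU/hr


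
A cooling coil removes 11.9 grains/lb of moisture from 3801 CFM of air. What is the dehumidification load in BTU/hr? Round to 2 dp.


Q = 0.68 * 3801 * 11.9 = 30757.69 BTU/hr

30757.69 BTU/hr


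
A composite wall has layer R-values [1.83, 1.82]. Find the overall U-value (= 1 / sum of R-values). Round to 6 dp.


R_total = 1.83 + 1.82 = 3.65
U = 1/3.65 = 0.273973

0.273973


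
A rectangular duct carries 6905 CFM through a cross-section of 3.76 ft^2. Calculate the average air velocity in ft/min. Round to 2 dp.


V = 6905 / 3.76 = 1836.44 ft/min

1836.44 ft/min


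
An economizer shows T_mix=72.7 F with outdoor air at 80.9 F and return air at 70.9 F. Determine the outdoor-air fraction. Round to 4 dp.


frac = (72.7 - 70.9) / (80.9 - 70.9) = 0.1800

0.1800


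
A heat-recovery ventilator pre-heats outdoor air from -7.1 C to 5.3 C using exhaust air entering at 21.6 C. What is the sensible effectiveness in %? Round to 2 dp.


eff = (5.3-(-7.1))/(21.6-(-7.1))*100 = 43.21 %

43.21 %


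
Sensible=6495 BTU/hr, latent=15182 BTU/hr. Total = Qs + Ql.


Qt = 6495 + 15182 = 21677 BTU/hr

21677 BTU/hr


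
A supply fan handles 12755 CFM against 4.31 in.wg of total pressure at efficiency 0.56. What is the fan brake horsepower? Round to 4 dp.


BHP = 12755 * 4.31 / (6356 * 0.56) = 15.4449 hp

15.4449 hp


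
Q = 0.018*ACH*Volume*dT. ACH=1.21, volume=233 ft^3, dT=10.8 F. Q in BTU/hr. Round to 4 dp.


Q = 0.018 * 1.21 * 233 * 10.8 = 54.8072 BTU/hr

54.8072 BTU/hr


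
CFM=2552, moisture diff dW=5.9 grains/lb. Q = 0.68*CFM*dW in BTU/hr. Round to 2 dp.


Q = 0.68 * 2552 * 5.9 = 10238.62 BTU/hr

10238.62 BTU/hr


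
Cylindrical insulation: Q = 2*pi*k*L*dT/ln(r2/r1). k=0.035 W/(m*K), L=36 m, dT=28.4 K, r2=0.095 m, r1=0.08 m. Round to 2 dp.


Q = 2*pi*0.035*36*28.4/ln(0.095/0.08) = 1308.33 W

1308.33 W


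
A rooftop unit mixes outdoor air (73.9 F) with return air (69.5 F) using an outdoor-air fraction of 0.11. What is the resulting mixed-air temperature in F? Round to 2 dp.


T_mix = 0.11*73.9 + 0.89*69.5 = 69.98 F

69.98 F


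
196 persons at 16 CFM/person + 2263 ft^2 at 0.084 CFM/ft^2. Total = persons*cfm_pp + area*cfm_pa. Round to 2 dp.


Total = 196*16 + 2263*0.084 = 3326.09 CFM

3326.09 CFM


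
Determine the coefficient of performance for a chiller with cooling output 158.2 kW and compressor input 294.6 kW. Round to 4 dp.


COP = 158.2 / 294.6 = 0.5370

0.5370


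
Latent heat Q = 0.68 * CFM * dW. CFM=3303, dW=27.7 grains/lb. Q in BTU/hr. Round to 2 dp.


Q = 0.68 * 3303 * 27.7 = 62215.31 BTU/hr

62215.31 BTU/hr


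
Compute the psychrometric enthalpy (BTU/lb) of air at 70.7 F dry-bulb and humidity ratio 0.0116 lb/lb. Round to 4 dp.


h = 0.24*70.7 + 0.0116*(1061+0.444*70.7) = 29.6397 BTU/lb

29.6397 BTU/lb


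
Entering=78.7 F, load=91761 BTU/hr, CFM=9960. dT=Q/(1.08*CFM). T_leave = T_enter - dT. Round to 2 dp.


dT = 91761/(1.08*9960) = 8.5305
T_leave = 78.7 - 8.5305 = 70.17 F

70.17 F


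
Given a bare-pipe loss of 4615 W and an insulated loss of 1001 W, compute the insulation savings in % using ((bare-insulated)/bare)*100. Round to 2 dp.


Savings = ((4615-1001)/4615)*100 = 78.31 %

78.31 %


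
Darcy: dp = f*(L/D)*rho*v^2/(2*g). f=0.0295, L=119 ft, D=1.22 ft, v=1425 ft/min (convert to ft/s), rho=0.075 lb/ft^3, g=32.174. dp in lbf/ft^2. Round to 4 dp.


v_fps = 1425/60 = 23.75 ft/s
dp = 0.0295*(119/1.22)*0.075*23.75^2/(2*32.174) = 1.8917 lbf/ft^2

1.8917 lbf/ft^2


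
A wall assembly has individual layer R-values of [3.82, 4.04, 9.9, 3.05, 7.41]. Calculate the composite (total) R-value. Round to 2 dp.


R_total = 3.82 + 4.04 + 9.9 + 3.05 + 7.41 = 28.22

28.22


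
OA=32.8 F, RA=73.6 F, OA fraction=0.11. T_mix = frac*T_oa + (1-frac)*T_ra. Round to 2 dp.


T_mix = 0.11*32.8 + 0.89*73.6 = 69.11 F

69.11 F


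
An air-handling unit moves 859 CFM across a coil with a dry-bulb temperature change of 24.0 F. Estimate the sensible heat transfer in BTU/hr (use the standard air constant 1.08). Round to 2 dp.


Q = 1.08 * 859 * 24.0 = 22265.28 BTU/hr

22265.28 BTU/hr


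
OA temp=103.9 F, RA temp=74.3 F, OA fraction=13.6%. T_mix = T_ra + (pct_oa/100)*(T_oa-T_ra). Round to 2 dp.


T_mix = 74.3 + (13.6/100)*(103.9-74.3) = 78.33 F

78.33 F


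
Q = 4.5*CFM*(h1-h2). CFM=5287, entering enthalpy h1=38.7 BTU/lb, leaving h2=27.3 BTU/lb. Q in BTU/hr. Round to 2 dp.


Q = 4.5 * 5287 * (38.7 - 27.3) = 271223.10 BTU/hr

271223.10 BTU/hr


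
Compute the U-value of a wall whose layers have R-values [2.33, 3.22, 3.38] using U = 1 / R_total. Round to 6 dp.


R_total = 2.33 + 3.22 + 3.38 = 8.93
U = 1/8.93 = 0.111982

0.111982


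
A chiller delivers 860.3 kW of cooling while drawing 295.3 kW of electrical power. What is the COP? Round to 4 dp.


COP = 860.3 / 295.3 = 2.9133

2.9133


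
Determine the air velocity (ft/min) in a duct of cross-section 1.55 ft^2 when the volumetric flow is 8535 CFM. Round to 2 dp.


V = 8535 / 1.55 = 5506.45 ft/min

5506.45 ft/min


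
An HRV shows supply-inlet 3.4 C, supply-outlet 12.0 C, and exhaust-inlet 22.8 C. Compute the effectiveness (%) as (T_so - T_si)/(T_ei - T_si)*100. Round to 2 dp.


eff = (12.0-3.4)/(22.8-3.4)*100 = 44.33 %

44.33 %


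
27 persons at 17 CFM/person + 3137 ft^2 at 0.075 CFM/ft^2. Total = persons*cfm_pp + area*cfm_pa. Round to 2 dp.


Total = 27*17 + 3137*0.075 = 694.28 CFM

694.28 CFM


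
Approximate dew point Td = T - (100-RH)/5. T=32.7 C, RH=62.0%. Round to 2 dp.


Td = 32.7 - (100-62.0)/5 = 25.10 C

25.10 C


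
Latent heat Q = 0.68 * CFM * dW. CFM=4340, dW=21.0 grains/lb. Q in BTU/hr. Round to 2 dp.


Q = 0.68 * 4340 * 21.0 = 61975.20 BTU/hr

61975.20 BTU/hr


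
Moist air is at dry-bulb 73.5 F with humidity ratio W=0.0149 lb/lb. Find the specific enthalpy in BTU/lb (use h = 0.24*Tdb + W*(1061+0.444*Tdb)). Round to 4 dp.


h = 0.24*73.5 + 0.0149*(1061+0.444*73.5) = 33.9351 BTU/lb

33.9351 BTU/lb


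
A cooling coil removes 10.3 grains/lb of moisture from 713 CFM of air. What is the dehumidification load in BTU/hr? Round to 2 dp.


Q = 0.68 * 713 * 10.3 = 4993.85 BTU/hr

4993.85 BTU/hr


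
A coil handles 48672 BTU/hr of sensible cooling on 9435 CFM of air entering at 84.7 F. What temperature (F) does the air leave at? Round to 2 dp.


dT = 48672/(1.08*9435) = 4.7765
T_leave = 84.7 - 4.7765 = 79.92 F

79.92 F


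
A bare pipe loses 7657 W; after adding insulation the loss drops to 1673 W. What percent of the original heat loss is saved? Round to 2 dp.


Savings = ((7657-1673)/7657)*100 = 78.15 %

78.15 %


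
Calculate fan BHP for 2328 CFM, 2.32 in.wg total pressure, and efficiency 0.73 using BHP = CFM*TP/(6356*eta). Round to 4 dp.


BHP = 2328 * 2.32 / (6356 * 0.73) = 1.1640 hp

1.1640 hp


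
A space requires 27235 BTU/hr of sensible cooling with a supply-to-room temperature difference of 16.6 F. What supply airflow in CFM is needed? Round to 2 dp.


CFM = 27235 / (1.08 * 16.6) = 1519.13

1519.13 CFM


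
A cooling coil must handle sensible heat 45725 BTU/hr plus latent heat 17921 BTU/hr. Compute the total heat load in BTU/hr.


Qt = 45725 + 17921 = 63646 BTU/hr

63646 BTU/hr


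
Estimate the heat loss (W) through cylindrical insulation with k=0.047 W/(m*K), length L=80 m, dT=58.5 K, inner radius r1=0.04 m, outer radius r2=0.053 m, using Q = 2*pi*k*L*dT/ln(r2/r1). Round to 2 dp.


Q = 2*pi*0.047*80*58.5/ln(0.053/0.04) = 4911.12 W

4911.12 W


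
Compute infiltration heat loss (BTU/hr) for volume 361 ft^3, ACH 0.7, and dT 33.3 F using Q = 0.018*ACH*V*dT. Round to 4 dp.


Q = 0.018 * 0.7 * 361 * 33.3 = 151.4684 BTU/hr

151.4684 BTU/hr


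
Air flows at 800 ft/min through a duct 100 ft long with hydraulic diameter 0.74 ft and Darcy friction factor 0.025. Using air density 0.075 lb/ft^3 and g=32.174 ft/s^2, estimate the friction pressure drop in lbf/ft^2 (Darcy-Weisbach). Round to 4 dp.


v_fps = 800/60 = 13.3333 ft/s
dp = 0.025*(100/0.74)*0.075*13.3333^2/(2*32.174) = 0.7000 lbf/ft^2

0.7000 lbf/ft^2


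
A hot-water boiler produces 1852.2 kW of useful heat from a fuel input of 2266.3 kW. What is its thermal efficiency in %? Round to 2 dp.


eta = (1852.2/2266.3)*100 = 81.73 %

81.73 %


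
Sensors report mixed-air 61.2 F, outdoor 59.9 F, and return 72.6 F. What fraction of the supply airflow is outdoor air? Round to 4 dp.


frac = (61.2 - 72.6) / (59.9 - 72.6) = 0.8976

0.8976


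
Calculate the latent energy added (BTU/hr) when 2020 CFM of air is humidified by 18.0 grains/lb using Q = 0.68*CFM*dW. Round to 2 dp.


Q = 0.68 * 2020 * 18.0 = 24724.80 BTU/hr

24724.80 BTU/hr


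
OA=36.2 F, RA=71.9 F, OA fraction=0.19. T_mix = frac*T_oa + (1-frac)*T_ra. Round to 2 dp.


T_mix = 0.19*36.2 + 0.81*71.9 = 65.12 F

65.12 F


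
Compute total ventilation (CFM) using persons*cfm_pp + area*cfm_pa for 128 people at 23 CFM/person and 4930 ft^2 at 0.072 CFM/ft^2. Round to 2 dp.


Total = 128*23 + 4930*0.072 = 3298.96 CFM

3298.96 CFM


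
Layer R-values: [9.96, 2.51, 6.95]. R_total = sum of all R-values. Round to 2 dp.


R_total = 9.96 + 2.51 + 6.95 = 19.42

19.42


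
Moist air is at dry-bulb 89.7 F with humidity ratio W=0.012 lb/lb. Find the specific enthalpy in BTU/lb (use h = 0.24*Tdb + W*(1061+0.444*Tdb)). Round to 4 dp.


h = 0.24*89.7 + 0.012*(1061+0.444*89.7) = 34.7379 BTU/lb

34.7379 BTU/lb


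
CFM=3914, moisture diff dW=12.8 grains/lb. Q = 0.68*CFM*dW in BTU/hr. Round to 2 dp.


Q = 0.68 * 3914 * 12.8 = 34067.46 BTU/hr

34067.46 BTU/hr


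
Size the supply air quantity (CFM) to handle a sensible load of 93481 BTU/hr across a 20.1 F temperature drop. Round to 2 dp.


CFM = 93481 / (1.08 * 20.1) = 4306.29

4306.29 CFM


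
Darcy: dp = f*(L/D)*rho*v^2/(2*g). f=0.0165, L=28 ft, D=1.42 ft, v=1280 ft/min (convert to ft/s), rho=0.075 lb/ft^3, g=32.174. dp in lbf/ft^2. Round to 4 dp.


v_fps = 1280/60 = 21.3333 ft/s
dp = 0.0165*(28/1.42)*0.075*21.3333^2/(2*32.174) = 0.1726 lbf/ft^2

0.1726 lbf/ft^2


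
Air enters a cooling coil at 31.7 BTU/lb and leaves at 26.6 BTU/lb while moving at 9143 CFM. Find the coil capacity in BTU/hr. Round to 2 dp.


Q = 4.5 * 9143 * (31.7 - 26.6) = 209831.85 BTU/hr

209831.85 BTU/hr


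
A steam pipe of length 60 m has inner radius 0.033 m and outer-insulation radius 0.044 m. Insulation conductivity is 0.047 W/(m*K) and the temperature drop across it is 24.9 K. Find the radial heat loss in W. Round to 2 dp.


Q = 2*pi*0.047*60*24.9/ln(0.044/0.033) = 1533.61 W

1533.61 W


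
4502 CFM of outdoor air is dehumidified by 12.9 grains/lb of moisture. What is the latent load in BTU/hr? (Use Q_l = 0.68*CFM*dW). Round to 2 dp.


Q = 0.68 * 4502 * 12.9 = 39491.54 BTU/hr

39491.54 BTU/hr


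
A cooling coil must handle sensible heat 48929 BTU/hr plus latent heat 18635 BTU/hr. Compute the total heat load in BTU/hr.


Qt = 48929 + 18635 = 67564 BTU/hr

67564 BTU/hr


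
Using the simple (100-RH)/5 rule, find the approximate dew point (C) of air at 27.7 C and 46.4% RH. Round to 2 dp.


Td = 27.7 - (100-46.4)/5 = 16.98 C

16.98 C


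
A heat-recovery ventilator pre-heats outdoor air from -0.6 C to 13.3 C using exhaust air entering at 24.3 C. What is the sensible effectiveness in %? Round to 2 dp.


eff = (13.3-(-0.6))/(24.3-(-0.6))*100 = 55.82 %

55.82 %


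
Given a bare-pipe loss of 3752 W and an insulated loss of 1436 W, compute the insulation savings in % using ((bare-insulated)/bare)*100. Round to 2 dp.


Savings = ((3752-1436)/3752)*100 = 61.73 %

61.73 %


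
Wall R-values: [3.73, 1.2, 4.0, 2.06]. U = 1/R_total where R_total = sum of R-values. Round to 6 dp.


R_total = 3.73 + 1.2 + 4.0 + 2.06 = 10.99
U = 1/10.99 = 0.090992

0.090992


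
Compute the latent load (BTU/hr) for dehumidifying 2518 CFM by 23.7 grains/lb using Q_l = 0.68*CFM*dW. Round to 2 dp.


Q = 0.68 * 2518 * 23.7 = 40580.09 BTU/hr

40580.09 BTU/hr


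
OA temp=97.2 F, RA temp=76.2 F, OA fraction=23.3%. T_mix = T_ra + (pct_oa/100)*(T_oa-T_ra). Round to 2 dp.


T_mix = 76.2 + (23.3/100)*(97.2-76.2) = 81.09 F

81.09 F


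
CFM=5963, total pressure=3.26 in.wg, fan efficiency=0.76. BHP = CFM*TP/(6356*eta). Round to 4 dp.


BHP = 5963 * 3.26 / (6356 * 0.76) = 4.0242 hp

4.0242 hp


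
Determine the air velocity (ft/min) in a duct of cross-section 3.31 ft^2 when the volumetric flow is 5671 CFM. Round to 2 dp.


V = 5671 / 3.31 = 1713.29 ft/min

1713.29 ft/min


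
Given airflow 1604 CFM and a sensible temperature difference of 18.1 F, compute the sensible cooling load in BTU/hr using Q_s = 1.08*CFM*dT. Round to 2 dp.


Q = 1.08 * 1604 * 18.1 = 31354.99 BTU/hr

31354.99 BTU/hr


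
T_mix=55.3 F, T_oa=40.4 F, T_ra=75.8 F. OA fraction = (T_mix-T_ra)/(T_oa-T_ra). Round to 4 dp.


frac = (55.3 - 75.8) / (40.4 - 75.8) = 0.5791

0.5791


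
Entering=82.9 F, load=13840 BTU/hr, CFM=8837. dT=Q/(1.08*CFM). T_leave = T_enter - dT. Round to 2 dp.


dT = 13840/(1.08*8837) = 1.4501
T_leave = 82.9 - 1.4501 = 81.45 F

81.45 F


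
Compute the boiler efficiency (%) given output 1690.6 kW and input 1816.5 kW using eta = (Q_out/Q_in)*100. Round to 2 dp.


eta = (1690.6/1816.5)*100 = 93.07 %

93.07 %


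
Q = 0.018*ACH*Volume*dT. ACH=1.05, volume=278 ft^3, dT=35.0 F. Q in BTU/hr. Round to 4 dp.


Q = 0.018 * 1.05 * 278 * 35.0 = 183.8970 BTU/hr

183.8970 BTU/hr


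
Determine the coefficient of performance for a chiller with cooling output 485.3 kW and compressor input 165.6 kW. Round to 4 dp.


COP = 485.3 / 165.6 = 2.9306

2.9306


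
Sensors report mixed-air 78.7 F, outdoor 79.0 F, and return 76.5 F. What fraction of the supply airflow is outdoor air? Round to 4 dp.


frac = (78.7 - 76.5) / (79.0 - 76.5) = 0.8800

0.8800


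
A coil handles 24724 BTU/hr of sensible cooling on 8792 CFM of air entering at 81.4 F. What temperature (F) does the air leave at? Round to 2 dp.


dT = 24724/(1.08*8792) = 2.6038
T_leave = 81.4 - 2.6038 = 78.80 F

78.80 F


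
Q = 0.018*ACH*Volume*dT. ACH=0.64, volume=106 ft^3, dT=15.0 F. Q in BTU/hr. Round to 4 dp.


Q = 0.018 * 0.64 * 106 * 15.0 = 18.3168 BTU/hr

18.3168 BTU/hr


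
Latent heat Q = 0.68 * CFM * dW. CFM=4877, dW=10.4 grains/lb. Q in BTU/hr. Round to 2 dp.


Q = 0.68 * 4877 * 10.4 = 34490.14 BTU/hr

34490.14 BTU/hr


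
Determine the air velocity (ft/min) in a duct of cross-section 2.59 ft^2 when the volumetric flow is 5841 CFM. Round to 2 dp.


V = 5841 / 2.59 = 2255.21 ft/min

2255.21 ft/min


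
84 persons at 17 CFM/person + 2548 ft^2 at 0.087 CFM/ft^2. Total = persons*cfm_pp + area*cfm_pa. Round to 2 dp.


Total = 84*17 + 2548*0.087 = 1649.68 CFM

1649.68 CFM


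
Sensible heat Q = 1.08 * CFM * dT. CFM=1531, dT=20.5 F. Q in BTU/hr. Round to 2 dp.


Q = 1.08 * 1531 * 20.5 = 33896.34 BTU/hr

33896.34 BTU/hr


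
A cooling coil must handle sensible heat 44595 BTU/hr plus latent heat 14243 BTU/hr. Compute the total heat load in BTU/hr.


Qt = 44595 + 14243 = 58838 BTU/hr

58838 BTU/hr


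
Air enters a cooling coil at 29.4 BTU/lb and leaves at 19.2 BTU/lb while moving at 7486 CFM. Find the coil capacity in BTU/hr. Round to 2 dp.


Q = 4.5 * 7486 * (29.4 - 19.2) = 343607.40 BTU/hr

343607.40 BTU/hr


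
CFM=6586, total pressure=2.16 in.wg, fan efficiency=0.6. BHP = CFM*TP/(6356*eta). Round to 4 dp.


BHP = 6586 * 2.16 / (6356 * 0.6) = 3.7303 hp

3.7303 hp


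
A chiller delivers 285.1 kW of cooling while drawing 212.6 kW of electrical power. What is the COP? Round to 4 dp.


COP = 285.1 / 212.6 = 1.3410

1.3410


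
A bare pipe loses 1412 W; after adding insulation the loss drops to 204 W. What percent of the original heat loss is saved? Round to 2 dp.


Savings = ((1412-204)/1412)*100 = 85.55 %

85.55 %


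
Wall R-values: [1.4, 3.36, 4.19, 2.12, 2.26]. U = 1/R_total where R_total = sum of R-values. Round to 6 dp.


R_total = 1.4 + 3.36 + 4.19 + 2.12 + 2.26 = 13.33
U = 1/13.33 = 0.075019

0.075019


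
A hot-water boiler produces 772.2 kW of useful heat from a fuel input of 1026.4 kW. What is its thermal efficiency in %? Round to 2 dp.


eta = (772.2/1026.4)*100 = 75.23 %

75.23 %


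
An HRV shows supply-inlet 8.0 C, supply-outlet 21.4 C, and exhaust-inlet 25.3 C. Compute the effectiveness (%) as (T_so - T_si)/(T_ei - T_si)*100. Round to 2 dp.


eff = (21.4-8.0)/(25.3-8.0)*100 = 77.46 %

77.46 %


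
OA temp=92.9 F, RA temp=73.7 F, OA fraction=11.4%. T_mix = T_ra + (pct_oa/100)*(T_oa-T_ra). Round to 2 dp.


T_mix = 73.7 + (11.4/100)*(92.9-73.7) = 75.89 F

75.89 F


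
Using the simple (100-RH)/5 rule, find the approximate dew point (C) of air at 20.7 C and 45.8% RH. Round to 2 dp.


Td = 20.7 - (100-45.8)/5 = 9.86 C

9.86 C


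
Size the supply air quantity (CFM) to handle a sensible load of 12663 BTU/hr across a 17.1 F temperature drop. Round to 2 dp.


CFM = 12663 / (1.08 * 17.1) = 685.67

685.67 CFM


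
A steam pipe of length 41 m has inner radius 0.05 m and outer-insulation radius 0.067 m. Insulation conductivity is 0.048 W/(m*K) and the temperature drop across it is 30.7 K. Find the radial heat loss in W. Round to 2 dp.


Q = 2*pi*0.048*41*30.7/ln(0.067/0.05) = 1297.08 W

1297.08 W


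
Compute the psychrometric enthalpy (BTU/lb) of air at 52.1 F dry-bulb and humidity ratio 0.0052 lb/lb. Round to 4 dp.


h = 0.24*52.1 + 0.0052*(1061+0.444*52.1) = 18.1415 BTU/lb

18.1415 BTU/lb


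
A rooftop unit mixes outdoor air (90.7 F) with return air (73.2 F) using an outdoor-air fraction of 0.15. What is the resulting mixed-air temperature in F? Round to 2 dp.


T_mix = 0.15*90.7 + 0.85*73.2 = 75.83 F

75.83 F


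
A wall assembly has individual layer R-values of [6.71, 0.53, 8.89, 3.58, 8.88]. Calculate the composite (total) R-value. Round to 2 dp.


R_total = 6.71 + 0.53 + 8.89 + 3.58 + 8.88 = 28.59

28.59


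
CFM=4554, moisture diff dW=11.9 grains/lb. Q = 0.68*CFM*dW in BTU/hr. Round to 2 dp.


Q = 0.68 * 4554 * 11.9 = 36850.97 BTU/hr

36850.97 BTU/hr


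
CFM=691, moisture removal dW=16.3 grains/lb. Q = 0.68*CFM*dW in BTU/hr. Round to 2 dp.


Q = 0.68 * 691 * 16.3 = 7659.04 BTU/hr

7659.04 BTU/hr


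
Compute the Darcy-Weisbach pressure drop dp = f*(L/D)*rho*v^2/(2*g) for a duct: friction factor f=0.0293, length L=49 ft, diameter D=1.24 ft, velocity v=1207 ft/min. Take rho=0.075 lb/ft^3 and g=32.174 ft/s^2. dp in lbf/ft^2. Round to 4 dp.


v_fps = 1207/60 = 20.1167 ft/s
dp = 0.0293*(49/1.24)*0.075*20.1167^2/(2*32.174) = 0.5461 lbf/ft^2

0.5461 lbf/ft^2


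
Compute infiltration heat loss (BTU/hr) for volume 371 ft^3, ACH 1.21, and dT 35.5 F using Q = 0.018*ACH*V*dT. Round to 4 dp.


Q = 0.018 * 1.21 * 371 * 35.5 = 286.8535 BTU/hr

286.8535 BTU/hr


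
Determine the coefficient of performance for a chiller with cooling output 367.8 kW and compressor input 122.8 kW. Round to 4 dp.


COP = 367.8 / 122.8 = 2.9951

2.9951


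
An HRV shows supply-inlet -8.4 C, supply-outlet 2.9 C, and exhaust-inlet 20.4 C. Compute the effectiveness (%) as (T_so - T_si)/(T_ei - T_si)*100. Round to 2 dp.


eff = (2.9-(-8.4))/(20.4-(-8.4))*100 = 39.24 %

39.24 %


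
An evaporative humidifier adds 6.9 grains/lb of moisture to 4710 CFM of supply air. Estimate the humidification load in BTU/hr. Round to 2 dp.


Q = 0.68 * 4710 * 6.9 = 22099.32 BTU/hr

22099.32 BTU/hr


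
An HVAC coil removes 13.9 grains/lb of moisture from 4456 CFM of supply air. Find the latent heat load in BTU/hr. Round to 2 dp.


Q = 0.68 * 4456 * 13.9 = 42118.11 BTU/hr

42118.11 BTU/hr


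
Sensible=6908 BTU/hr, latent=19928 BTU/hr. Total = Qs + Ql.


Qt = 6908 + 19928 = 26836 BTU/hr

26836 BTU/hr


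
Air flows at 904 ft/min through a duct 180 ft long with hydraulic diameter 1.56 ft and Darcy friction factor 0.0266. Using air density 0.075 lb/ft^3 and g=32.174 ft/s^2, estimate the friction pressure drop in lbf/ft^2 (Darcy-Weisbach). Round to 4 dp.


v_fps = 904/60 = 15.0667 ft/s
dp = 0.0266*(180/1.56)*0.075*15.0667^2/(2*32.174) = 0.8121 lbf/ft^2

0.8121 lbf/ft^2


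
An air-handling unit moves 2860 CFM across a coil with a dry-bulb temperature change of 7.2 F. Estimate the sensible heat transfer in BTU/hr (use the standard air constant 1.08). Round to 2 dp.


Q = 1.08 * 2860 * 7.2 = 22239.36 BTU/hr

22239.36 BTU/hr


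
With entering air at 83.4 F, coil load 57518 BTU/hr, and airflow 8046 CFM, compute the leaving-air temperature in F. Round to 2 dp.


dT = 57518/(1.08*8046) = 6.6191
T_leave = 83.4 - 6.6191 = 76.78 F

76.78 F


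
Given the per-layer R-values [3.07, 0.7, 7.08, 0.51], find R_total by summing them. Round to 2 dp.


R_total = 3.07 + 0.7 + 7.08 + 0.51 = 11.36

11.36


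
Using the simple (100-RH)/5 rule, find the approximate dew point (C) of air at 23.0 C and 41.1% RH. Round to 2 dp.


Td = 23.0 - (100-41.1)/5 = 11.22 C

11.22 C


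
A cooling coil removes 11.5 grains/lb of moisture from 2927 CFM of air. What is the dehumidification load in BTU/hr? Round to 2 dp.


Q = 0.68 * 2927 * 11.5 = 22889.14 BTU/hr

22889.14 BTU/hr


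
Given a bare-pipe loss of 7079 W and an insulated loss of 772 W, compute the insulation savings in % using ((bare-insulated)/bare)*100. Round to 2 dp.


Savings = ((7079-772)/7079)*100 = 89.09 %

89.09 %


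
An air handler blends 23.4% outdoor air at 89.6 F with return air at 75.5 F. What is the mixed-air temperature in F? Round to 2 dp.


T_mix = 75.5 + (23.4/100)*(89.6-75.5) = 78.80 F

78.80 F


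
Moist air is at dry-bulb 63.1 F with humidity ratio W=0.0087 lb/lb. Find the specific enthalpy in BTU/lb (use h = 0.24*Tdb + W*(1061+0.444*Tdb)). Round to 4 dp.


h = 0.24*63.1 + 0.0087*(1061+0.444*63.1) = 24.6184 BTU/lb

24.6184 BTU/lb


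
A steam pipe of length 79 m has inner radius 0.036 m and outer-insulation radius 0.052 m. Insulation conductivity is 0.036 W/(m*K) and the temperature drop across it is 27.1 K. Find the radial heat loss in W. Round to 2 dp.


Q = 2*pi*0.036*79*27.1/ln(0.052/0.036) = 1316.91 W

1316.91 W


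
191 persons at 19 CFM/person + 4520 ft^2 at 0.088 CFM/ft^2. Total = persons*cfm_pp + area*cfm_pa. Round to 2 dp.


Total = 191*19 + 4520*0.088 = 4026.76 CFM

4026.76 CFM


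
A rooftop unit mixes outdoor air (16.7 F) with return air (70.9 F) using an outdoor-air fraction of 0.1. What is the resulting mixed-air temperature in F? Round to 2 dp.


T_mix = 0.1*16.7 + 0.9*70.9 = 65.48 F

65.48 F


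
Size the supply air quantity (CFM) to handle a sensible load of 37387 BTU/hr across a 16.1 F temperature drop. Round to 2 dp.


CFM = 37387 / (1.08 * 16.1) = 2150.16

2150.16 CFM


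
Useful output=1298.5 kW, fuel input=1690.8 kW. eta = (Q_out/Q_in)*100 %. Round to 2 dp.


eta = (1298.5/1690.8)*100 = 76.80 %

76.80 %


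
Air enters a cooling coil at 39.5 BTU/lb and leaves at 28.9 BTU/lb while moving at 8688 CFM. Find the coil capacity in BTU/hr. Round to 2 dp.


Q = 4.5 * 8688 * (39.5 - 28.9) = 414417.60 BTU/hr

414417.60 BTU/hr


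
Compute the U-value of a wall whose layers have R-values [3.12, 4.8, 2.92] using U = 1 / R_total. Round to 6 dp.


R_total = 3.12 + 4.8 + 2.92 = 10.84
U = 1/10.84 = 0.092251

0.092251
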